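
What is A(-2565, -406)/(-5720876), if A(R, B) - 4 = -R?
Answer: -367/817268 ≈ -0.00044906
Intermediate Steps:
A(R, B) = 4 - R
A(-2565, -406)/(-5720876) = (4 - 1*(-2565))/(-5720876) = (4 + 2565)*(-1/5720876) = 2569*(-1/5720876) = -367/817268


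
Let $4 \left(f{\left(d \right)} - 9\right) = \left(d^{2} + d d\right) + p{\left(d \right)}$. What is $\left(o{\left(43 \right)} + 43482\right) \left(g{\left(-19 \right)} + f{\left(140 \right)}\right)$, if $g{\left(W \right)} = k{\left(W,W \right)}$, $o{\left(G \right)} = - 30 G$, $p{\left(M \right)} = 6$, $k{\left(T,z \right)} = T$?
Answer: $413122968$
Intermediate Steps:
$g{\left(W \right)} = W$
$f{\left(d \right)} = \frac{21}{2} + \frac{d^{2}}{2}$ ($f{\left(d \right)} = 9 + \frac{\left(d^{2} + d d\right) + 6}{4} = 9 + \frac{\left(d^{2} + d^{2}\right) + 6}{4} = 9 + \frac{2 d^{2} + 6}{4} = 9 + \frac{6 + 2 d^{2}}{4} = 9 + \left(\frac{3}{2} + \frac{d^{2}}{2}\right) = \frac{21}{2} + \frac{d^{2}}{2}$)
$\left(o{\left(43 \right)} + 43482\right) \left(g{\left(-19 \right)} + f{\left(140 \right)}\right) = \left(\left(-30\right) 43 + 43482\right) \left(-19 + \left(\frac{21}{2} + \frac{140^{2}}{2}\right)\right) = \left(-1290 + 43482\right) \left(-19 + \left(\frac{21}{2} + \frac{1}{2} \cdot 19600\right)\right) = 42192 \left(-19 + \left(\frac{21}{2} + 9800\right)\right) = 42192 \left(-19 + \frac{19621}{2}\right) = 42192 \cdot \frac{19583}{2} = 413122968$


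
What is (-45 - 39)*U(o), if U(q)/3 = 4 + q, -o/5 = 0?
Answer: -1008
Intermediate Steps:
o = 0 (o = -5*0 = 0)
U(q) = 12 + 3*q (U(q) = 3*(4 + q) = 12 + 3*q)
(-45 - 39)*U(o) = (-45 - 39)*(12 + 3*0) = -84*(12 + 0) = -84*12 = -1008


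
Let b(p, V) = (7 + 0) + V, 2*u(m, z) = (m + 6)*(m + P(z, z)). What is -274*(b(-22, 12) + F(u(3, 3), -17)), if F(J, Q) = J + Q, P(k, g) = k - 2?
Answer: -5480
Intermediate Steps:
P(k, g) = -2 + k
u(m, z) = (6 + m)*(-2 + m + z)/2 (u(m, z) = ((m + 6)*(m + (-2 + z)))/2 = ((6 + m)*(-2 + m + z))/2 = (6 + m)*(-2 + m + z)/2)
b(p, V) = 7 + V
-274*(b(-22, 12) + F(u(3, 3), -17)) = -274*((7 + 12) + ((-6 + (½)*3² + 2*3 + 3*3 + (½)*3*3) - 17)) = -274*(19 + ((-6 + (½)*9 + 6 + 9 + 9/2) - 17)) = -274*(19 + ((-6 + 9/2 + 6 + 9 + 9/2) - 17)) = -274*(19 + (18 - 17)) = -274*(19 + 1) = -274*20 = -5480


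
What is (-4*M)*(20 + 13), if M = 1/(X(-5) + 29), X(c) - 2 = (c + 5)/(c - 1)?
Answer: -132/31 ≈ -4.2581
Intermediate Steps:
X(c) = 2 + (5 + c)/(-1 + c) (X(c) = 2 + (c + 5)/(c - 1) = 2 + (5 + c)/(-1 + c))
M = 1/31 (M = 1/(3*(1 - 5)/(-1 - 5) + 29) = 1/(3*(-4)/(-6) + 29) = 1/(3*(-1/6)*(-4) + 29) = 1/(2 + 29) = 1/31 ≈ 0.032258)
(-4*M)*(20 + 13) = (-4*1/31)*(20 + 13) = -4/31*33 = -132/31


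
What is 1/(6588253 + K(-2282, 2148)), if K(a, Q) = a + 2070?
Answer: 1/6588041 ≈ 1.5179e-7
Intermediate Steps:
K(a, Q) = 2070 + a
1/(6588253 + K(-2282, 2148)) = 1/(6588253 + (2070 - 2282)) = 1/(6588253 - 212) = 1/6588041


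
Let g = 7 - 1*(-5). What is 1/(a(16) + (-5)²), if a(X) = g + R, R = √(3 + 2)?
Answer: 37/1364 - √5/1364 ≈ 0.025487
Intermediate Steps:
g = 12 (g = 7 + 5 = 12)
R = √5 ≈ 2.2361
a(X) = 12 + √5
1/(a(16) + (-5)²) = 1/((12 + √5) + (-5)²) = 1/((12 + √5) + 25) = 1/(37 + √5)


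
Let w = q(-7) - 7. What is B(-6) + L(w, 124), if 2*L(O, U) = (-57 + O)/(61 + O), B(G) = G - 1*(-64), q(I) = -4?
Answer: 1433/25 ≈ 57.320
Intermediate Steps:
B(G) = 64 + G (B(G) = G + 64 = 64 + G)
w = -11 (w = -4 - 7 = -11)
L(O, U) = (-57 + O)/(2*(61 + O)) (L(O, U) = ((-57 + O)/(61 + O))/2 = (-57 + O)/(2*(61 + O)))
B(-6) + L(w, 124) = (64 - 6) + (-57 - 11)/(2*(61 - 11)) = 58 + (1/2)*(-68)/50 = 58 + (1/2)*(1/50)*(-68) = 58 - 17/25 = 1433/25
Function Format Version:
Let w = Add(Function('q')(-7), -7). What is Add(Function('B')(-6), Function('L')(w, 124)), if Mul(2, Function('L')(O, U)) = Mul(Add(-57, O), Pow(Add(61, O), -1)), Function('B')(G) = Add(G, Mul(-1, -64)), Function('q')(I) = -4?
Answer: Rational(1433, 25) ≈ 57.320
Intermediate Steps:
Function('B')(G) = Add(64, G) (Function('B')(G) = Add(G, 64) = Add(64, G))
w = -11 (w = Add(-4, -7) = -11)
Function('L')(O, U) = Mul(Rational(1, 2), Pow(Add(61, O), -1), Add(-57, O)) (Function('L')(O, U) = Mul(Rational(1, 2), Mul(Add(-57, O), Pow(Add(61, O), -1))) = Mul(Rational(1, 2), Mul(Pow(Add(61, O), -1), Add(-57, O))) = Mul(Rational(1, 2), Pow(Add(61, O), -1), Add(-57, O)))
Add(Function('B')(-6), Function('L')(w, 124)) = Add(Add(64, -6), Mul(Rational(1, 2), Pow(Add(61, -11), -1), Add(-57, -11))) = Add(58, Mul(Rational(1, 2), Pow(50, -1), -68)) = Add(58, Mul(Rational(1, 2), Rational(1, 50), -68)) = Add(58, Rational(-17, 25)) = Rational(1433, 25)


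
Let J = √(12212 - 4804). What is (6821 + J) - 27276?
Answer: -20455 + 4*√463 ≈ -20369.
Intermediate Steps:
J = 4*√463 (J = √7408 = 4*√463 ≈ 86.070)
(6821 + J) - 27276 = (6821 + 4*√463) - 27276 = -20455 + 4*√463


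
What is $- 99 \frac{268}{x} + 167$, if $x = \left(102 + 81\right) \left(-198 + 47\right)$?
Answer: $\frac{1547081}{9211} \approx 167.96$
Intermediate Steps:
$x = -27633$ ($x = 183 \left(-151\right) = -27633$)
$- 99 \frac{268}{x} + 167 = - 99 \frac{268}{-27633} + 167 = - 99 \cdot 268 \left(- \frac{1}{27633}\right) + 167 = \left(-99\right) \left(- \frac{268}{27633}\right) + 167 = \frac{8844}{9211} + 167 = \frac{1547081}{9211}$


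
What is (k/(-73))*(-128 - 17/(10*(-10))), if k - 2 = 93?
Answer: 242877/1460 ≈ 166.35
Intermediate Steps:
k = 95 (k = 2 + 93 = 95)
(k/(-73))*(-128 - 17/(10*(-10))) = (95/(-73))*(-128 - 17/(10*(-10))) = (95*(-1/73))*(-128 - 17/(-100)) = -95*(-128 - 17*(-1/100))/73 = -95*(-128 + 17/100)/73 = -95/73*(-12783/100) = 242877/1460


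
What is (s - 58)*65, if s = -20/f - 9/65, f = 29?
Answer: -110891/29 ≈ -3823.8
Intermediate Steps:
s = -1561/1885 (s = -20/29 - 9/65 = -1561/1885 ≈ -0.82812)
(s - 58)*65 = (-1561/1885 - 58)*65 = -110891/1885*65 = -110891/29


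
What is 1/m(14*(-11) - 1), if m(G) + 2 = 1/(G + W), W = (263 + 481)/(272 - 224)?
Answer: -279/560 ≈ -0.49821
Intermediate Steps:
W = 31/2 (W = 744/48 = 744*(1/48) = 31/2 ≈ 15.500)
m(G) = -2 + 1/(31/2 + G) (m(G) = -2 + 1/(G + 31/2) = -2 + 1/(31/2 + G))
1/m(14*(-11) - 1) = 1/(4*(-15 - (14*(-11) - 1))/(31 + 2*(14*(-11) - 1))) = 1/(4*(-15 - (-154 - 1))/(31 + 2*(-154 - 1))) = 1/(4*(-15 - 1*(-155))/(31 + 2*(-155))) = 1/(4*(-15 + 155)/(31 - 310)) = 1/(4*140/(-279)) = 1/(4*(-1/279)*140) = 1/(-560/279) = -279/560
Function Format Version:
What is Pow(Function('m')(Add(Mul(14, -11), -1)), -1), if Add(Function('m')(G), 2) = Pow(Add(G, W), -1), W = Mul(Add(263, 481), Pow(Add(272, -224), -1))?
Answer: Rational(-279, 560) ≈ -0.49821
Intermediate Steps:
W = Rational(31, 2) (W = Mul(744, Pow(48, -1)) = Mul(744, Rational(1, 48)) = Rational(31, 2) ≈ 15.500)
Function('m')(G) = Add(-2, Pow(Add(Rational(31, 2), G), -1)) (Function('m')(G) = Add(-2, Pow(Add(G, Rational(31, 2)), -1)) = Add(-2, Pow(Add(Rational(31, 2), G), -1)))
Pow(Function('m')(Add(Mul(14, -11), -1)), -1) = Pow(Mul(4, Pow(Add(31, Mul(2, Add(Mul(14, -11), -1))), -1), Add(-15, Mul(-1, Add(Mul(14, -11), -1)))), -1) = Pow(Mul(4, Pow(Add(31, Mul(2, Add(-154, -1))), -1), Add(-15, Mul(-1, Add(-154, -1)))), -1) = Pow(Mul(4, Pow(Add(31, Mul(2, -155)), -1), Add(-15, Mul(-1, -155))), -1) = Pow(Mul(4, Pow(Add(31, -310), -1), Add(-15, 155)), -1) = Pow(Mul(4, Pow(-279, -1), 140), -1) = Pow(Mul(4, Rational(-1, 279), 140), -1) = Pow(Rational(-560, 279), -1) = Rational(-279, 560)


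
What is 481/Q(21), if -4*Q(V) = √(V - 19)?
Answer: -962*√2 ≈ -1360.5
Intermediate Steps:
Q(V) = -√(-19 + V)/4 (Q(V) = -√(V - 19)/4 = -√(-19 + V)/4)
481/Q(21) = 481/((-√(-19 + 21)/4)) = 481/((-√2/4)) = 481*(-2*√2) = -962*√2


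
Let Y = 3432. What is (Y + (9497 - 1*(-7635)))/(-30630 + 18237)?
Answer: -20564/12393 ≈ -1.6593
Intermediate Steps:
(Y + (9497 - 1*(-7635)))/(-30630 + 18237) = (3432 + (9497 - 1*(-7635)))/(-30630 + 18237) = (3432 + (9497 + 7635))/(-12393) = (3432 + 17132)*(-1/12393) = 20564*(-1/12393) = -20564/12393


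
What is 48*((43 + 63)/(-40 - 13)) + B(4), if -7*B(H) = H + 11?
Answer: -687/7 ≈ -98.143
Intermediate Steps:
B(H) = -11/7 - H/7 (B(H) = -(H + 11)/7 = -(11 + H)/7 = -11/7 - H/7)
48*((43 + 63)/(-40 - 13)) + B(4) = 48*((43 + 63)/(-40 - 13)) + (-11/7 - ⅐*4) = 48*(106/(-53)) + (-11/7 - 4/7) = 48*(106*(-1/53)) - 15/7 = 48*(-2) - 15/7 = -96 - 15/7 = -687/7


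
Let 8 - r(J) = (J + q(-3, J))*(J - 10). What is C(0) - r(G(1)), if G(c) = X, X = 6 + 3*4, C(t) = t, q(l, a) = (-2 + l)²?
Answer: 336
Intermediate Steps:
X = 18 (X = 6 + 12 = 18)
G(c) = 18
r(J) = 8 - (-10 + J)*(25 + J) (r(J) = 8 - (J + (-2 - 3)²)*(J - 10) = 8 - (J + (-5)²)*(-10 + J) = 8 - (J + 25)*(-10 + J) = 8 - (25 + J)*(-10 + J) = 8 - (-10 + J)*(25 + J))
C(0) - r(G(1)) = 0 - (258 - 1*18² - 15*18) = 0 - (258 - 1*324 - 270) = 0 - (258 - 324 - 270) = 0 - 1*(-336) = 0 + 336 = 336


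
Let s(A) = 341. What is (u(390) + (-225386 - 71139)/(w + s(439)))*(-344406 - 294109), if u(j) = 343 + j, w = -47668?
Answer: -22339862224240/47327 ≈ -4.7203e+8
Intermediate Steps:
(u(390) + (-225386 - 71139)/(w + s(439)))*(-344406 - 294109) = ((343 + 390) + (-225386 - 71139)/(-47668 + 341))*(-344406 - 294109) = (733 - 296525/(-47327))*(-638515) = (733 - 296525*(-1/47327))*(-638515) = (733 + 296525/47327)*(-638515) = (34987216/47327)*(-638515) = -22339862224240/47327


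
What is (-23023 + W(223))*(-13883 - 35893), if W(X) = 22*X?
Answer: 901791792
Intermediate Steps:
(-23023 + W(223))*(-13883 - 35893) = (-23023 + 22*223)*(-13883 - 35893) = (-23023 + 4906)*(-49776) = -18117*(-49776) = 901791792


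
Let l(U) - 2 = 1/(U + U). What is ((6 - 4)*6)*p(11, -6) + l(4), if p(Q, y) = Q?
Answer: 1073/8 ≈ 134.13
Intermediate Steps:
l(U) = 2 + 1/(2*U) (l(U) = 2 + 1/(U + U) = 2 + 1/(2*U))
((6 - 4)*6)*p(11, -6) + l(4) = ((6 - 4)*6)*11 + (2 + (1/2)/4) = (2*6)*11 + (2 + (1/2)*(1/4)) = 12*11 + (2 + 1/8) = 132 + 17/8 = 1073/8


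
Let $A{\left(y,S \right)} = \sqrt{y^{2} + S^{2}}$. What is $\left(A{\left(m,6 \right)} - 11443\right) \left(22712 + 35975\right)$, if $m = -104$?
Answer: $-671555341 + 117374 \sqrt{2713} \approx -6.6544 \cdot 10^{8}$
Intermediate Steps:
$A{\left(y,S \right)} = \sqrt{S^{2} + y^{2}}$
$\left(A{\left(m,6 \right)} - 11443\right) \left(22712 + 35975\right) = \left(\sqrt{6^{2} + \left(-104\right)^{2}} - 11443\right) \left(22712 + 35975\right) = \left(\sqrt{36 + 10816} - 11443\right) 58687 = \left(\sqrt{10852} - 11443\right) 58687 = \left(2 \sqrt{2713} - 11443\right) 58687 = \left(-11443 + 2 \sqrt{2713}\right) 58687 = -671555341 + 117374 \sqrt{2713}$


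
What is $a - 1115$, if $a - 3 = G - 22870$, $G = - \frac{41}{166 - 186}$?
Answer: $- \frac{479599}{20} \approx -23980.0$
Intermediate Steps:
$G = \frac{41}{20}$ ($G = - \frac{41}{-20} = \left(-41\right) \left(- \frac{1}{20}\right) = \frac{41}{20} \approx 2.05$)
$a = - \frac{457299}{20}$ ($a = 3 + \left(\frac{41}{20} - 22870\right) = 3 - \frac{457359}{20} = - \frac{457299}{20} \approx -22865.0$)
$a - 1115 = - \frac{457299}{20} - 1115 = - \frac{479599}{20}$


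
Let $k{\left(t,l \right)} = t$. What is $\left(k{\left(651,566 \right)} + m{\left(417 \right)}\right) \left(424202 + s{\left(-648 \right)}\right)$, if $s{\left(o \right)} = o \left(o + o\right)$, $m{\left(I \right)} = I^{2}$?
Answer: $220620305400$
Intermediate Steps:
$s{\left(o \right)} = 2 o^{2}$ ($s{\left(o \right)} = o 2 o = 2 o^{2}$)
$\left(k{\left(651,566 \right)} + m{\left(417 \right)}\right) \left(424202 + s{\left(-648 \right)}\right) = \left(651 + 417^{2}\right) \left(424202 + 2 \left(-648\right)^{2}\right) = \left(651 + 173889\right) \left(424202 + 2 \cdot 419904\right) = 174540 \left(424202 + 839808\right) = 174540 \cdot 1264010 = 220620305400$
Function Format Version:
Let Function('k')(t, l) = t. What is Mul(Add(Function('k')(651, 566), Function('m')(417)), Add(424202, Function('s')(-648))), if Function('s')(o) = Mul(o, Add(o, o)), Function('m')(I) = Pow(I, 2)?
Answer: 220620305400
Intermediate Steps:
Function('s')(o) = Mul(2, Pow(o, 2)) (Function('s')(o) = Mul(o, Mul(2, o)) = Mul(2, Pow(o, 2)))
Mul(Add(Function('k')(651, 566), Function('m')(417)), Add(424202, Function('s')(-648))) = Mul(Add(651, Pow(417, 2)), Add(424202, Mul(2, Pow(-648, 2)))) = Mul(Add(651, 173889), Add(424202, Mul(2, 419904))) = Mul(174540, Add(424202, 839808)) = Mul(174540, 1264010) = 220620305400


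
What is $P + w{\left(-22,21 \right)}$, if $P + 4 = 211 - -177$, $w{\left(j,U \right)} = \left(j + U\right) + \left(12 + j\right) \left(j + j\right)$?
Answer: $823$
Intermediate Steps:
$w{\left(j,U \right)} = U + j + 2 j \left(12 + j\right)$ ($w{\left(j,U \right)} = \left(U + j\right) + \left(12 + j\right) 2 j = \left(U + j\right) + 2 j \left(12 + j\right) = U + j + 2 j \left(12 + j\right)$)
$P = 384$ ($P = -4 + \left(211 - -177\right) = -4 + \left(211 + 177\right) = -4 + 388 = 384$)
$P + w{\left(-22,21 \right)} = 384 + \left(21 + 2 \left(-22\right)^{2} + 25 \left(-22\right)\right) = 384 + \left(21 + 2 \cdot 484 - 550\right) = 384 + \left(21 + 968 - 550\right) = 384 + 439 = 823$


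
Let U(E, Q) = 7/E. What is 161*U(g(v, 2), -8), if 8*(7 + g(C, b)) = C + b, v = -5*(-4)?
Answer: -4508/17 ≈ -265.18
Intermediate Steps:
v = 20
g(C, b) = -7 + C/8 + b/8 (g(C, b) = -7 + (C + b)/8 = -7 + (C/8 + b/8) = -7 + C/8 + b/8)
161*U(g(v, 2), -8) = 161*(7/(-7 + (⅛)*20 + (⅛)*2)) = 161*(7/(-7 + 5/2 + ¼)) = 161*(7/(-17/4)) = 161*(7*(-4/17)) = 161*(-28/17) = -4508/17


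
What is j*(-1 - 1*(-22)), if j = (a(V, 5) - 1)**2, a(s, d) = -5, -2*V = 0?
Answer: 756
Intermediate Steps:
V = 0 (V = -1/2*0 = 0)
j = 36 (j = (-5 - 1)**2 = (-6)**2 = 36)
j*(-1 - 1*(-22)) = 36*(-1 - 1*(-22)) = 36*(-1 + 22) = 36*21 = 756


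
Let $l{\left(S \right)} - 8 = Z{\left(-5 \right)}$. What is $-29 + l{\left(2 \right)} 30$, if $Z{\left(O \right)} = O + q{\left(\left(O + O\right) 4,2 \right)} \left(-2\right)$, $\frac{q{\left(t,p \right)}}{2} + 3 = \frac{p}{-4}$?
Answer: $481$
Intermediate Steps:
$q{\left(t,p \right)} = -6 - \frac{p}{2}$ ($q{\left(t,p \right)} = -6 + 2 \frac{p}{-4} = -6 + 2 p \left(- \frac{1}{4}\right) = -6 + 2 \left(- \frac{p}{4}\right) = -6 - \frac{p}{2}$)
$Z{\left(O \right)} = 14 + O$ ($Z{\left(O \right)} = O + \left(-6 - 1\right) \left(-2\right) = O - -14 = O + 14 = 14 + O$)
$l{\left(S \right)} = 17$ ($l{\left(S \right)} = 8 + \left(14 - 5\right) = 8 + 9 = 17$)
$-29 + l{\left(2 \right)} 30 = -29 + 17 \cdot 30 = -29 + 510 = 481$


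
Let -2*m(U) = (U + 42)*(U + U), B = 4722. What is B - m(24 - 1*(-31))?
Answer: 10057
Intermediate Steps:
m(U) = -U*(42 + U) (m(U) = -(U + 42)*(U + U)/2 = -(42 + U)*2*U/2 = -U*(42 + U))
B - m(24 - 1*(-31)) = 4722 - (-1)*(24 - 1*(-31))*(42 + (24 - 1*(-31))) = 4722 - (-1)*(24 + 31)*(42 + (24 + 31)) = 4722 - (-1)*55*(42 + 55) = 4722 - (-1)*55*97 = 4722 - 1*(-5335) = 4722 + 5335 = 10057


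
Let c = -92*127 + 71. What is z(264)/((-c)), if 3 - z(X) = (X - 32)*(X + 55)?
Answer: -74005/11613 ≈ -6.3726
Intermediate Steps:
c = -11613 (c = -11684 + 71 = -11613)
z(X) = 3 - (-32 + X)*(55 + X) (z(X) = 3 - (X - 32)*(X + 55) = 3 - (-32 + X)*(55 + X))
z(264)/((-c)) = (1763 - 1*264² - 23*264)/((-1*(-11613))) = (1763 - 1*69696 - 6072)/11613 = (1763 - 69696 - 6072)*(1/11613) = -74005*1/11613 = -74005/11613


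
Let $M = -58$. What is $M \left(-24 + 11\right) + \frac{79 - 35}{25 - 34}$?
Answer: $\frac{6742}{9} \approx 749.11$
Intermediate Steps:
$M \left(-24 + 11\right) + \frac{79 - 35}{25 - 34} = - 58 \left(-24 + 11\right) + \frac{79 - 35}{25 - 34} = \left(-58\right) \left(-13\right) + \frac{44}{-9} = 754 + 44 \left(- \frac{1}{9}\right) = 754 - \frac{44}{9} = \frac{6742}{9}$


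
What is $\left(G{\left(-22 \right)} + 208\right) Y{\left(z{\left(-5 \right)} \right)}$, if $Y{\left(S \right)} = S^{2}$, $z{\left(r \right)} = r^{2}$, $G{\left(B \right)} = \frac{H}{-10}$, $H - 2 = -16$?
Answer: $130875$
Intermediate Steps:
$H = -14$ ($H = 2 - 16 = -14$)
$G{\left(B \right)} = \frac{7}{5}$ ($G{\left(B \right)} = - \frac{14}{-10} = \left(-14\right) \left(- \frac{1}{10}\right) = \frac{7}{5}$)
$\left(G{\left(-22 \right)} + 208\right) Y{\left(z{\left(-5 \right)} \right)} = \left(\frac{7}{5} + 208\right) \left(\left(-5\right)^{2}\right)^{2} = \frac{1047 \cdot 25^{2}}{5} = \frac{1047}{5} \cdot 625 = 130875$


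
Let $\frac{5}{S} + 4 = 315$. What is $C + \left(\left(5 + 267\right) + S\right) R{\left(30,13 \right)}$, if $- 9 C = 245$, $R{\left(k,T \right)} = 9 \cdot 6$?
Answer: $\frac{41037947}{2799} \approx 14662.0$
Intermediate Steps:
$R{\left(k,T \right)} = 54$
$S = \frac{5}{311}$ ($S = \frac{5}{-4 + 315} = \frac{5}{311} \approx 0.016077$)
$C = - \frac{245}{9}$ ($C = \left(- \frac{1}{9}\right) 245 = - \frac{245}{9} \approx -27.222$)
$C + \left(\left(5 + 267\right) + S\right) R{\left(30,13 \right)} = - \frac{245}{9} + \left(\left(5 + 267\right) + \frac{5}{311}\right) 54 = - \frac{245}{9} + \left(272 + \frac{5}{311}\right) 54 = - \frac{245}{9} + \frac{84597}{311} \cdot 54 = - \frac{245}{9} + \frac{4568238}{311} = \frac{41037947}{2799}$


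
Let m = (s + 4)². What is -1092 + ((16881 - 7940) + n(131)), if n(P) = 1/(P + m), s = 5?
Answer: 1663989/212 ≈ 7849.0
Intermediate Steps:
m = 81 (m = (5 + 4)² = 9² = 81)
n(P) = 1/(81 + P) (n(P) = 1/(P + 81) = 1/(81 + P))
-1092 + ((16881 - 7940) + n(131)) = -1092 + ((16881 - 7940) + 1/(81 + 131)) = -1092 + (8941 + 1/212) = -1092 + 1895493/212 = 1663989/212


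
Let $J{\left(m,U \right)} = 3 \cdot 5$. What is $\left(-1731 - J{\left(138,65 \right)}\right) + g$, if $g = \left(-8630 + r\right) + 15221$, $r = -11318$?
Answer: $-6473$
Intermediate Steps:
$J{\left(m,U \right)} = 15$
$g = -4727$ ($g = \left(-8630 - 11318\right) + 15221 = -19948 + 15221 = -4727$)
$\left(-1731 - J{\left(138,65 \right)}\right) + g = \left(-1731 - 15\right) - 4727 = -1746 - 4727 = -6473$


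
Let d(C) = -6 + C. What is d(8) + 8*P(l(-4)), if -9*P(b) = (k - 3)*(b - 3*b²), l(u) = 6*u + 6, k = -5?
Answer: -7038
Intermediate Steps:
l(u) = 6 + 6*u
P(b) = -8*b²/3 + 8*b/9 (P(b) = -(-5 - 3)*(b - 3*b²)/9 = -(-8)*(b - 3*b²)/9 = -(-8*b + 24*b²)/9 = -8*b²/3 + 8*b/9)
d(8) + 8*P(l(-4)) = (-6 + 8) + 8*(8*(6 + 6*(-4))*(1 - 3*(6 + 6*(-4)))/9) = 2 + 8*(8*(6 - 24)*(1 - 3*(6 - 24))/9) = 2 + 8*((8/9)*(-18)*(1 - 3*(-18))) = 2 + 8*((8/9)*(-18)*(1 + 54)) = 2 + 8*((8/9)*(-18)*55) = 2 + 8*(-880) = 2 - 7040 = -7038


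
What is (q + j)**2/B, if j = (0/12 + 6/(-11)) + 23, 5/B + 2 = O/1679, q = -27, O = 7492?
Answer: 2067000/203159 ≈ 10.174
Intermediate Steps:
B = 8395/4134 (B = 5/(-2 + 7492/1679) = 5/(4134/1679) = 5*(1679/4134) = 8395/4134 ≈ 2.0307)
j = 247/11 (j = (0*(1/12) + 6*(-1/11)) + 23 = (0 - 6/11) + 23 = -6/11 + 23 = 247/11 ≈ 22.455)
(q + j)**2/B = (-27 + 247/11)**2/(8395/4134) = (-50/11)**2*(4134/8395) = (2500/121)*(4134/8395) = 2067000/203159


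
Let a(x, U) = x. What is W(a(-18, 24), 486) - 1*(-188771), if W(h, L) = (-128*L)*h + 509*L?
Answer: 1555889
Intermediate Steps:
W(h, L) = 509*L - 128*L*h (W(h, L) = -128*L*h + 509*L = 509*L - 128*L*h)
W(a(-18, 24), 486) - 1*(-188771) = 486*(509 - 128*(-18)) - 1*(-188771) = 486*(509 + 2304) + 188771 = 486*2813 + 188771 = 1367118 + 188771 = 1555889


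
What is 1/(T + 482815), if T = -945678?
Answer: -1/462863 ≈ -2.1605e-6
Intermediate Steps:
1/(T + 482815) = 1/(-945678 + 482815) = 1/(-462863) = -1/462863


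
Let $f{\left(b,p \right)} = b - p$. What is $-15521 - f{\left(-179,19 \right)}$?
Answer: $-15323$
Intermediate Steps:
$-15521 - f{\left(-179,19 \right)} = -15521 - \left(-179 - 19\right) = -15521 - -198 = -15521 + 198 = -15323$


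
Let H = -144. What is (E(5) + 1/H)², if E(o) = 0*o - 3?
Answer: 187489/20736 ≈ 9.0417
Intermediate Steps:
E(o) = -3 (E(o) = 0 - 3 = -3)
(E(5) + 1/H)² = (-3 + 1/(-144))² = (-3 - 1/144)² = (-433/144)² = 187489/20736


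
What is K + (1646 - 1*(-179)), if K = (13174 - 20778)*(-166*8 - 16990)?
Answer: 139291897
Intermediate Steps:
K = 139290072 (K = -7604*(-1328 - 16990) = -7604*(-18318) = 139290072)
K + (1646 - 1*(-179)) = 139290072 + (1646 - 1*(-179)) = 139290072 + (1646 + 179) = 139290072 + 1825 = 139291897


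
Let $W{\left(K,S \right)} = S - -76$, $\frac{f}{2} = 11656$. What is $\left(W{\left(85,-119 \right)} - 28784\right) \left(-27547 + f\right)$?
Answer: $122082345$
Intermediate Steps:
$f = 23312$ ($f = 2 \cdot 11656 = 23312$)
$W{\left(K,S \right)} = 76 + S$ ($W{\left(K,S \right)} = S + 76 = 76 + S$)
$\left(W{\left(85,-119 \right)} - 28784\right) \left(-27547 + f\right) = \left(\left(76 - 119\right) - 28784\right) \left(-27547 + 23312\right) = \left(-43 - 28784\right) \left(-4235\right) = \left(-28827\right) \left(-4235\right) = 122082345$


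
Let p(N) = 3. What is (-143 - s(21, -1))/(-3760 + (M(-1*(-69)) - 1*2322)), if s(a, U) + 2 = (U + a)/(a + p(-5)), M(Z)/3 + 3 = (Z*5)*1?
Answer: 851/30336 ≈ 0.028052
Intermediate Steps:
M(Z) = -9 + 15*Z (M(Z) = -9 + 3*((Z*5)*1) = -9 + 3*((5*Z)*1) = -9 + 3*(5*Z) = -9 + 15*Z)
s(a, U) = -2 + (U + a)/(3 + a) (s(a, U) = -2 + (U + a)/(a + 3) = -2 + (U + a)/(3 + a))
(-143 - s(21, -1))/(-3760 + (M(-1*(-69)) - 1*2322)) = (-143 - (-6 - 1 - 1*21)/(3 + 21))/(-3760 + ((-9 + 15*(-1*(-69))) - 1*2322)) = (-143 - (-6 - 1 - 21)/24)/(-3760 + ((-9 + 15*69) - 2322)) = (-143 - (-28)/24)/(-3760 + ((-9 + 1035) - 2322)) = (-143 - 1*(-7/6))/(-3760 + (1026 - 2322)) = (-143 + 7/6)/(-3760 - 1296) = -851/6/(-5056) = -1/5056*(-851/6) = 851/30336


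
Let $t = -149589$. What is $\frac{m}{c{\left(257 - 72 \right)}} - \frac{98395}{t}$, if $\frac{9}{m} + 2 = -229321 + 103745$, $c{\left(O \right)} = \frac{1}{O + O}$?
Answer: $\frac{14567710}{23077503} \approx 0.63125$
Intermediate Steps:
$c{\left(O \right)} = \frac{1}{2 O}$
$m = - \frac{9}{125578}$ ($m = \frac{9}{-2 + \left(-229321 + 103745\right)} = \frac{9}{-2 - 125576} = \frac{9}{-125578} = 9 \left(- \frac{1}{125578}\right) = - \frac{9}{125578} \approx -7.1669 \cdot 10^{-5}$)
$\frac{m}{c{\left(257 - 72 \right)}} - \frac{98395}{t} = - \frac{9}{125578 \frac{1}{2 \left(257 - 72\right)}} - \frac{98395}{-149589} = - \frac{9}{125578 \frac{1}{2 \left(257 - 72\right)}} - - \frac{8945}{13599} = - \frac{9}{125578 \frac{1}{2 \cdot 185}} + \frac{8945}{13599} = - \frac{9}{125578 \cdot \frac{1}{2} \cdot \frac{1}{185}} + \frac{8945}{13599} = - \frac{9 \frac{1}{\frac{1}{370}}}{125578} + \frac{8945}{13599} = \left(- \frac{9}{125578}\right) 370 + \frac{8945}{13599} = - \frac{45}{1697} + \frac{8945}{13599} = \frac{14567710}{23077503}$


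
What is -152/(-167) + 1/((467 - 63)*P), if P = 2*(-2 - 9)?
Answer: 1350809/1484296 ≈ 0.91007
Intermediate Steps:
P = -22 (P = 2*(-11) = -22)
-152/(-167) + 1/((467 - 63)*P) = -152/(-167) + 1/((467 - 63)*(-22)) = -152*(-1/167) - 1/22/404 = 152/167 + (1/404)*(-1/22) = 152/167 - 1/8888 = 1350809/1484296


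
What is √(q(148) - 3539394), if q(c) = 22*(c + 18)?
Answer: 7*I*√72158 ≈ 1880.4*I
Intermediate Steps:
q(c) = 396 + 22*c (q(c) = 22*(18 + c) = 396 + 22*c)
√(q(148) - 3539394) = √((396 + 22*148) - 3539394) = √((396 + 3256) - 3539394) = √(3652 - 3539394) = √(-3535742) = 7*I*√72158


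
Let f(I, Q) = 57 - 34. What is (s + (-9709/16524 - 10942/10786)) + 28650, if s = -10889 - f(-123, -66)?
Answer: 1580560162375/89113932 ≈ 17736.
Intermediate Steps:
f(I, Q) = 23
s = -10912 (s = -10889 - 1*23 = -10889 - 23 = -10912)
(s + (-9709/16524 - 10942/10786)) + 28650 = (-10912 + (-9709/16524 - 10942/10786)) + 28650 = (-10912 + (-9709*1/16524 - 10942*1/10786)) + 28650 = (-10912 + (-9709/16524 - 5471/5393)) + 28650 = (-10912 - 142763441/89113932) + 28650 = -972553989425/89113932 + 28650 = 1580560162375/89113932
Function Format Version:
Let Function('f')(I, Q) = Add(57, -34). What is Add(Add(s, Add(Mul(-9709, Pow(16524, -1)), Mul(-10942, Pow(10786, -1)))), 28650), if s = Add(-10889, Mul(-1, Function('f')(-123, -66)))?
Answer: Rational(1580560162375, 89113932) ≈ 17736.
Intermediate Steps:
Function('f')(I, Q) = 23
s = -10912 (s = Add(-10889, Mul(-1, 23)) = Add(-10889, -23) = -10912)
Add(Add(s, Add(Mul(-9709, Pow(16524, -1)), Mul(-10942, Pow(10786, -1)))), 28650) = Add(Add(-10912, Add(Mul(-9709, Pow(16524, -1)), Mul(-10942, Pow(10786, -1)))), 28650) = Add(Add(-10912, Add(Mul(-9709, Rational(1, 16524)), Mul(-10942, Rational(1, 10786)))), 28650) = Add(Add(-10912, Add(Rational(-9709, 16524), Rational(-5471, 5393))), 28650) = Add(Add(-10912, Rational(-142763441, 89113932)), 28650) = Add(Rational(-972553989425, 89113932), 28650) = Rational(1580560162375, 89113932)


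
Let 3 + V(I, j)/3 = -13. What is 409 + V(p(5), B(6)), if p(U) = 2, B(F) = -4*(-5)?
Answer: 361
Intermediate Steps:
B(F) = 20
V(I, j) = -48 (V(I, j) = -9 + 3*(-13) = -9 - 39 = -48)
409 + V(p(5), B(6)) = 409 - 48 = 361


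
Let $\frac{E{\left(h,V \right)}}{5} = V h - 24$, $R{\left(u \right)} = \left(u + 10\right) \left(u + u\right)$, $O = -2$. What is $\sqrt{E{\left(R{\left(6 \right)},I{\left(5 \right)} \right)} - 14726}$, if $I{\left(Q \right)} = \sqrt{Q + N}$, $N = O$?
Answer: $\sqrt{-14846 + 960 \sqrt{3}} \approx 114.82 i$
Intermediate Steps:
$N = -2$
$I{\left(Q \right)} = \sqrt{-2 + Q}$ ($I{\left(Q \right)} = \sqrt{Q - 2} = \sqrt{-2 + Q}$)
$R{\left(u \right)} = 2 u \left(10 + u\right)$ ($R{\left(u \right)} = \left(10 + u\right) 2 u = 2 u \left(10 + u\right)$)
$E{\left(h,V \right)} = -120 + 5 V h$ ($E{\left(h,V \right)} = 5 \left(V h - 24\right) = 5 \left(-24 + V h\right) = -120 + 5 V h$)
$\sqrt{E{\left(R{\left(6 \right)},I{\left(5 \right)} \right)} - 14726} = \sqrt{\left(-120 + 5 \sqrt{-2 + 5} \cdot 2 \cdot 6 \left(10 + 6\right)\right) - 14726} = \sqrt{\left(-120 + 5 \sqrt{3} \cdot 2 \cdot 6 \cdot 16\right) - 14726} = \sqrt{\left(-120 + 5 \sqrt{3} \cdot 192\right) - 14726} = \sqrt{\left(-120 + 960 \sqrt{3}\right) - 14726} = \sqrt{-14846 + 960 \sqrt{3}}$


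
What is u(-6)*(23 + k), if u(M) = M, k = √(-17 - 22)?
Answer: -138 - 6*I*√39 ≈ -138.0 - 37.47*I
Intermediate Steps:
k = I*√39 (k = √(-39) = I*√39 ≈ 6.245*I)
u(-6)*(23 + k) = -6*(23 + I*√39) = -138 - 6*I*√39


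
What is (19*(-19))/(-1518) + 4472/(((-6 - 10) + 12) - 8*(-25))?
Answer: 1714813/74382 ≈ 23.054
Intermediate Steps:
(19*(-19))/(-1518) + 4472/(((-6 - 10) + 12) - 8*(-25)) = -361*(-1/1518) + 4472/((-16 + 12) + 200) = 361/1518 + 4472/(-4 + 200) = 361/1518 + 4472/196 = 361/1518 + 4472*(1/196) = 361/1518 + 1118/49 = 1714813/74382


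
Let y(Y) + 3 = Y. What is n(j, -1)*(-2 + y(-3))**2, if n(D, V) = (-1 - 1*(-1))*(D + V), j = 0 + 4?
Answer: 0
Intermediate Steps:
y(Y) = -3 + Y
j = 4
n(D, V) = 0 (n(D, V) = (-1 + 1)*(D + V) = 0*(D + V) = 0)
n(j, -1)*(-2 + y(-3))**2 = 0*(-2 + (-3 - 3))**2 = 0*(-2 - 6)**2 = 0*(-8)**2 = 0*64 = 0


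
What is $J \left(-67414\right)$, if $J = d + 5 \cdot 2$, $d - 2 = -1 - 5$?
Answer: $-404484$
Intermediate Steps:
$d = -4$ ($d = 2 - 6 = -4$)
$J = 6$ ($J = -4 + 5 \cdot 2 = -4 + 10 = 6$)
$J \left(-67414\right) = 6 \left(-67414\right) = -404484$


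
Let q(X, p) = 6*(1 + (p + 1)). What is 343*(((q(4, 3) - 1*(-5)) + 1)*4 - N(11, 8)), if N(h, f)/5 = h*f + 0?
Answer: -101528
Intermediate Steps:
N(h, f) = 5*f*h (N(h, f) = 5*(h*f + 0) = 5*(f*h + 0) = 5*(f*h) = 5*f*h)
q(X, p) = 12 + 6*p (q(X, p) = 6*(1 + (1 + p)) = 6*(2 + p) = 12 + 6*p)
343*(((q(4, 3) - 1*(-5)) + 1)*4 - N(11, 8)) = 343*((((12 + 6*3) - 1*(-5)) + 1)*4 - 5*8*11) = 343*((((12 + 18) + 5) + 1)*4 - 1*440) = 343*(((30 + 5) + 1)*4 - 440) = 343*((35 + 1)*4 - 440) = 343*(36*4 - 440) = 343*(144 - 440) = 343*(-296) = -101528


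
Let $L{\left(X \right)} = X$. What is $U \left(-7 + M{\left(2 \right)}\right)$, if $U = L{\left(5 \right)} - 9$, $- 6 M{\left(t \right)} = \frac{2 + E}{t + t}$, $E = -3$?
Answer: $\frac{167}{6} \approx 27.833$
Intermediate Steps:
$M{\left(t \right)} = \frac{1}{12 t}$ ($M{\left(t \right)} = - \frac{\left(2 - 3\right) \frac{1}{t + t}}{6} = - \frac{\left(-1\right) \frac{1}{2 t}}{6} = - \frac{\left(- \frac{1}{2}\right) \frac{1}{t}}{6} = \frac{1}{12 t}$)
$U = -4$ ($U = 5 - 9 = -4$)
$U \left(-7 + M{\left(2 \right)}\right) = - 4 \left(-7 + \frac{1}{12 \cdot 2}\right) = - 4 \left(-7 + \frac{1}{12} \cdot \frac{1}{2}\right) = - 4 \left(-7 + \frac{1}{24}\right) = \left(-4\right) \left(- \frac{167}{24}\right) = \frac{167}{6}$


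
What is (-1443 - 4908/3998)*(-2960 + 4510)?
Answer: -4474867050/1999 ≈ -2.2386e+6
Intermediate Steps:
(-1443 - 4908/3998)*(-2960 + 4510) = (-1443 - 4908*1/3998)*1550 = (-1443 - 2454/1999)*1550 = -2887011/1999*1550 = -4474867050/1999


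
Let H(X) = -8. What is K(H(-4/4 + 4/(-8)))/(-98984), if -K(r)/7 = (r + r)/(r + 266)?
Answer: -7/1596117 ≈ -4.3856e-6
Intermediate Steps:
K(r) = -14*r/(266 + r) (K(r) = -7*(r + r)/(r + 266) = -7*2*r/(266 + r) = -14*r/(266 + r))
K(H(-4/4 + 4/(-8)))/(-98984) = -14*(-8)/(266 - 8)/(-98984) = -14*(-8)/258*(-1/98984) = -14*(-8)*1/258*(-1/98984) = (56/129)*(-1/98984) = -7/1596117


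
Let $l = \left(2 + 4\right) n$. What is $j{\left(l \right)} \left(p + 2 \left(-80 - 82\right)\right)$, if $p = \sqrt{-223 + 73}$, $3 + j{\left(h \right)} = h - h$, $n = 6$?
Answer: $972 - 15 i \sqrt{6} \approx 972.0 - 36.742 i$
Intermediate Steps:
$l = 36$ ($l = \left(2 + 4\right) 6 = 6 \cdot 6 = 36$)
$j{\left(h \right)} = -3$ ($j{\left(h \right)} = -3 + \left(h - h\right) = -3 + 0 = -3$)
$p = 5 i \sqrt{6}$ ($p = \sqrt{-150} = 5 i \sqrt{6} \approx 12.247 i$)
$j{\left(l \right)} \left(p + 2 \left(-80 - 82\right)\right) = - 3 \left(5 i \sqrt{6} + 2 \left(-80 - 82\right)\right) = - 3 \left(5 i \sqrt{6} + 2 \left(-162\right)\right) = - 3 \left(5 i \sqrt{6} - 324\right) = - 3 \left(-324 + 5 i \sqrt{6}\right) = 972 - 15 i \sqrt{6}$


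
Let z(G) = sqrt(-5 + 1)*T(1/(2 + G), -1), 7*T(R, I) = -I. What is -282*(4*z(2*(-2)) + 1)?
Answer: -282 - 2256*I/7 ≈ -282.0 - 322.29*I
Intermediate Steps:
T(R, I) = -I/7 (T(R, I) = (-I)/7 = -I/7)
z(G) = 2*I/7 (z(G) = sqrt(-5 + 1)*(-1/7*(-1)) = sqrt(-4)*(1/7) = (2*I)*(1/7) = 2*I/7)
-282*(4*z(2*(-2)) + 1) = -282*(4*(2*I/7) + 1) = -282*(8*I/7 + 1) = -282*(1 + 8*I/7) = -282 - 2256*I/7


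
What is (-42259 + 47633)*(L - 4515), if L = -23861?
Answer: -152492624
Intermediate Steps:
(-42259 + 47633)*(L - 4515) = (-42259 + 47633)*(-23861 - 4515) = 5374*(-28376) = -152492624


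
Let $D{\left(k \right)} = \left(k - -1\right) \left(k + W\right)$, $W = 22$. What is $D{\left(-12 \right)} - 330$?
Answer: $-440$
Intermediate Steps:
$D{\left(k \right)} = \left(1 + k\right) \left(22 + k\right)$ ($D{\left(k \right)} = \left(k - -1\right) \left(k + 22\right) = \left(k + 1\right) \left(22 + k\right) = \left(1 + k\right) \left(22 + k\right)$)
$D{\left(-12 \right)} - 330 = \left(22 + \left(-12\right)^{2} + 23 \left(-12\right)\right) - 330 = \left(22 + 144 - 276\right) - 330 = -110 - 330 = -440$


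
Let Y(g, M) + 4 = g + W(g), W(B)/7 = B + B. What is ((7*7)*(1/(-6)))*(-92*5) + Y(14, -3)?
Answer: 11888/3 ≈ 3962.7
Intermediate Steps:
W(B) = 14*B (W(B) = 7*(B + B) = 7*(2*B) = 14*B)
Y(g, M) = -4 + 15*g (Y(g, M) = -4 + (g + 14*g) = -4 + 15*g)
((7*7)*(1/(-6)))*(-92*5) + Y(14, -3) = ((7*7)*(1/(-6)))*(-92*5) + (-4 + 15*14) = (49*(1*(-1/6)))*(-460) + (-4 + 210) = (49*(-1/6))*(-460) + 206 = -49/6*(-460) + 206 = 11270/3 + 206 = 11888/3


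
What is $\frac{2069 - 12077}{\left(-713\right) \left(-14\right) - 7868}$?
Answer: $- \frac{5004}{1057} \approx -4.7342$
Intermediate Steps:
$\frac{2069 - 12077}{\left(-713\right) \left(-14\right) - 7868} = - \frac{10008}{9982 - 7868} = - \frac{10008}{2114} = \left(-10008\right) \frac{1}{2114} = - \frac{5004}{1057}$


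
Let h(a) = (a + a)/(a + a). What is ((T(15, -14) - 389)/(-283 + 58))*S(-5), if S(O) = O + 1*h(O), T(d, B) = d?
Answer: -1496/225 ≈ -6.6489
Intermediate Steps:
h(a) = 1 (h(a) = (2*a)/((2*a)) = (2*a)*(1/(2*a)) = 1)
S(O) = 1 + O (S(O) = O + 1*1 = O + 1 = 1 + O)
((T(15, -14) - 389)/(-283 + 58))*S(-5) = ((15 - 389)/(-283 + 58))*(1 - 5) = -374/(-225)*(-4) = -374*(-1/225)*(-4) = (374/225)*(-4) = -1496/225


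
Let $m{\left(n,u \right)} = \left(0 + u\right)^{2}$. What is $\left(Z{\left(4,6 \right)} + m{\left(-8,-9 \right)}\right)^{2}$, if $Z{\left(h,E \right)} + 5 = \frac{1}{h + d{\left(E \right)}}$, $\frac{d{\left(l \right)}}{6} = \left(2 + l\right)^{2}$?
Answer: $\frac{869601121}{150544} \approx 5776.4$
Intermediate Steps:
$m{\left(n,u \right)} = u^{2}$
$d{\left(l \right)} = 6 \left(2 + l\right)^{2}$
$Z{\left(h,E \right)} = -5 + \frac{1}{h + 6 \left(2 + E\right)^{2}}$
$\left(Z{\left(4,6 \right)} + m{\left(-8,-9 \right)}\right)^{2} = \left(\frac{1 - 30 \left(2 + 6\right)^{2} - 20}{4 + 6 \left(2 + 6\right)^{2}} + \left(-9\right)^{2}\right)^{2} = \left(\frac{1 - 30 \cdot 8^{2} - 20}{4 + 6 \cdot 8^{2}} + 81\right)^{2} = \left(\frac{1 - 1920 - 20}{4 + 6 \cdot 64} + 81\right)^{2} = \left(\frac{1 - 1920 - 20}{4 + 384} + 81\right)^{2} = \left(\frac{1}{388} \left(-1939\right) + 81\right)^{2} = \left(- \frac{1939}{388} + 81\right)^{2} = \left(\frac{29489}{388}\right)^{2} = \frac{869601121}{150544}$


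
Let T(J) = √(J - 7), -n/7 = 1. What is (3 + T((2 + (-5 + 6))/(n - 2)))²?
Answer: (9 + I*√66)²/9 ≈ 1.6667 + 16.248*I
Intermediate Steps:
n = -7 (n = -7*1 = -7)
T(J) = √(-7 + J)
(3 + T((2 + (-5 + 6))/(n - 2)))² = (3 + √(-7 + (2 + (-5 + 6))/(-7 - 2)))² = (3 + √(-7 + (2 + 1)/(-9)))² = (3 + √(-7 + 3*(-⅑)))² = (3 + √(-7 - ⅓))² = (3 + √(-22/3))² = (3 + I*√66/3)²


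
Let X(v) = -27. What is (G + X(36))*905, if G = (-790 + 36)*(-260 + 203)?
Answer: 38870655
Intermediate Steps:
G = 42978 (G = -754*(-57) = 42978)
(G + X(36))*905 = (42978 - 27)*905 = 42951*905 = 38870655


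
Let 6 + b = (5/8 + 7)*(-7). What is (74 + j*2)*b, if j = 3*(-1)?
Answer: -8075/2 ≈ -4037.5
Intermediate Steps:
j = -3
b = -475/8 (b = -6 + (5/8 + 7)*(-7) = -6 + (61/8)*(-7) = -6 - 427/8 = -475/8 ≈ -59.375)
(74 + j*2)*b = (74 - 3*2)*(-475/8) = (74 - 6)*(-475/8) = 68*(-475/8) = -8075/2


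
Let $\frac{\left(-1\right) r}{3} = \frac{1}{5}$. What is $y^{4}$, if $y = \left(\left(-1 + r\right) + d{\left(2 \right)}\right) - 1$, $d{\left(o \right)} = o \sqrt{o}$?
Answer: $\frac{271361}{625} - \frac{38376 \sqrt{2}}{125} \approx 0.0027226$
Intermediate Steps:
$r = - \frac{3}{5} \approx -0.6$
$d{\left(o \right)} = o^{\frac{3}{2}}$
$y = - \frac{13}{5} + 2 \sqrt{2}$ ($y = \left(\left(-1 - \frac{3}{5}\right) + 2^{\frac{3}{2}}\right) - 1 = \left(- \frac{8}{5} + 2 \sqrt{2}\right) - 1 = - \frac{13}{5} + 2 \sqrt{2} \approx 0.22843$)
$y^{4} = \left(- \frac{13}{5} + 2 \sqrt{2}\right)^{4}$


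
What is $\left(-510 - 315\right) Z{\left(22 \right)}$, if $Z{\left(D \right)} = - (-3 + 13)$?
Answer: $8250$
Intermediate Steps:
$Z{\left(D \right)} = -10$ ($Z{\left(D \right)} = \left(-1\right) 10 = -10$)
$\left(-510 - 315\right) Z{\left(22 \right)} = \left(-510 - 315\right) \left(-10\right) = \left(-825\right) \left(-10\right) = 8250$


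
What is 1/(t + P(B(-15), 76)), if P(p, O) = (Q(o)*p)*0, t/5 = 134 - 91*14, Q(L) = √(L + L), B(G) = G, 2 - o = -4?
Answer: -1/5700 ≈ -0.00017544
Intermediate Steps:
o = 6 (o = 2 - 1*(-4) = 2 + 4 = 6)
Q(L) = √2*√L (Q(L) = √(2*L) = √2*√L)
t = -5700 (t = 5*(134 - 91*14) = 5*(134 - 1274) = 5*(-1140) = -5700)
P(p, O) = 0 (P(p, O) = ((√2*√6)*p)*0 = ((2*√3)*p)*0 = (2*p*√3)*0 = 0)
1/(t + P(B(-15), 76)) = 1/(-5700 + 0) = 1/(-5700) = -1/5700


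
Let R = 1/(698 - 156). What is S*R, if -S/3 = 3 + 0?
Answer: -9/542 ≈ -0.016605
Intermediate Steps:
S = -9 (S = -3*(3 + 0) = -3*3 = -9)
R = 1/542 ≈ 0.0018450
S*R = -9*1/542 = -9/542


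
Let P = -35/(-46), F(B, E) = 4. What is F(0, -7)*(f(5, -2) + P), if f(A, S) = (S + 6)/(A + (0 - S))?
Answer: 858/161 ≈ 5.3292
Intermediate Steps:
f(A, S) = (6 + S)/(A - S)
P = 35/46 (P = -35*(-1/46) = 35/46 ≈ 0.76087)
F(0, -7)*(f(5, -2) + P) = 4*((6 - 2)/(5 - 1*(-2)) + 35/46) = 4*(4/(5 + 2) + 35/46) = 4*(4/7 + 35/46) = 4*(429/322) = 858/161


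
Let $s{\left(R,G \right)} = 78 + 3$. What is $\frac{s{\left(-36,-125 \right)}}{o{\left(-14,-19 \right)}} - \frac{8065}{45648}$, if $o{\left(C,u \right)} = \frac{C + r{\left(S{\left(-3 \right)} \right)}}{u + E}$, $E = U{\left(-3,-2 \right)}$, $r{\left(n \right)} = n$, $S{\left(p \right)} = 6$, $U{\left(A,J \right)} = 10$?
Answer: $\frac{4151609}{45648} \approx 90.948$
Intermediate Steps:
$E = 10$
$o{\left(C,u \right)} = \frac{6 + C}{10 + u}$ ($o{\left(C,u \right)} = \frac{C + 6}{u + 10} = \frac{6 + C}{10 + u}$)
$s{\left(R,G \right)} = 81$
$\frac{s{\left(-36,-125 \right)}}{o{\left(-14,-19 \right)}} - \frac{8065}{45648} = \frac{81}{\frac{1}{10 - 19} \left(6 - 14\right)} - \frac{8065}{45648} = \frac{81}{\frac{1}{-9} \left(-8\right)} - \frac{8065}{45648} = \frac{81}{\left(- \frac{1}{9}\right) \left(-8\right)} - \frac{8065}{45648} = \frac{81}{\frac{8}{9}} - \frac{8065}{45648} = 81 \cdot \frac{9}{8} - \frac{8065}{45648} = \frac{729}{8} - \frac{8065}{45648} = \frac{4151609}{45648}$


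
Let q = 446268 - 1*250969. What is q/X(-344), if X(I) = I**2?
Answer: 195299/118336 ≈ 1.6504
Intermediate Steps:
q = 195299 (q = 446268 - 250969 = 195299)
q/X(-344) = 195299/((-344)**2) = 195299/118336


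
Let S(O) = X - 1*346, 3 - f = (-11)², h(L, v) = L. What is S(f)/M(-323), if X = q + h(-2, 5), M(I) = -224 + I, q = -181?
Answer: 529/547 ≈ 0.96709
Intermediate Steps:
f = -118 (f = 3 - 1*(-11)² = 3 - 1*121 = 3 - 121 = -118)
X = -183 (X = -181 - 2 = -183)
S(O) = -529 (S(O) = -183 - 1*346 = -183 - 346 = -529)
S(f)/M(-323) = -529/(-224 - 323) = -529/(-547) = -529*(-1/547) = 529/547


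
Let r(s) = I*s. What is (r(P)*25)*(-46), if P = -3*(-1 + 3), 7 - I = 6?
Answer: 6900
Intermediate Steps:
I = 1 (I = 7 - 1*6 = 7 - 6 = 1)
P = -6 (P = -3*2 = -6)
r(s) = s (r(s) = 1*s = s)
(r(P)*25)*(-46) = -6*25*(-46) = -150*(-46) = 6900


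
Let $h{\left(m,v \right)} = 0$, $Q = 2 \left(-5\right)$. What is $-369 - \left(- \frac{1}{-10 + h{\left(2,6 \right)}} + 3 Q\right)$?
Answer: $- \frac{3391}{10} \approx -339.1$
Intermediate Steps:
$Q = -10$
$-369 - \left(- \frac{1}{-10 + h{\left(2,6 \right)}} + 3 Q\right) = -369 + \left(\frac{1}{-10 + 0} - -30\right) = -369 + \left(\frac{1}{-10} + 30\right) = -369 + \left(- \frac{1}{10} + 30\right) = -369 + \frac{299}{10} = - \frac{3391}{10}$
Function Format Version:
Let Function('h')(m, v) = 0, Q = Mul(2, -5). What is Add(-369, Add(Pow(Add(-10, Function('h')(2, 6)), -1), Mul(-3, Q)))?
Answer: Rational(-3391, 10) ≈ -339.10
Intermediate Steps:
Q = -10
Add(-369, Add(Pow(Add(-10, Function('h')(2, 6)), -1), Mul(-3, Q))) = Add(-369, Add(Pow(Add(-10, 0), -1), Mul(-3, -10))) = Add(-369, Add(Pow(-10, -1), 30)) = Add(-369, Add(Rational(-1, 10), 30)) = Add(-369, Rational(299, 10)) = Rational(-3391, 10)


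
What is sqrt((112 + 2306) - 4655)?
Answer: I*sqrt(2237) ≈ 47.297*I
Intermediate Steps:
sqrt((112 + 2306) - 4655) = sqrt(2418 - 4655) = sqrt(-2237) = I*sqrt(2237)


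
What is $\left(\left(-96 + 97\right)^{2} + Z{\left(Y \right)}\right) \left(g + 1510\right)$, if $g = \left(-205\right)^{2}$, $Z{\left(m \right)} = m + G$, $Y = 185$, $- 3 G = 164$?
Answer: $\frac{17152790}{3} \approx 5.7176 \cdot 10^{6}$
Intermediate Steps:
$G = - \frac{164}{3}$ ($G = \left(- \frac{1}{3}\right) 164 = - \frac{164}{3} \approx -54.667$)
$Z{\left(m \right)} = - \frac{164}{3} + m$ ($Z{\left(m \right)} = m - \frac{164}{3} = - \frac{164}{3} + m$)
$g = 42025$
$\left(\left(-96 + 97\right)^{2} + Z{\left(Y \right)}\right) \left(g + 1510\right) = \left(\left(-96 + 97\right)^{2} + \left(- \frac{164}{3} + 185\right)\right) \left(42025 + 1510\right) = \left(1^{2} + \frac{391}{3}\right) 43535 = \left(1 + \frac{391}{3}\right) 43535 = \frac{394}{3} \cdot 43535 = \frac{17152790}{3}$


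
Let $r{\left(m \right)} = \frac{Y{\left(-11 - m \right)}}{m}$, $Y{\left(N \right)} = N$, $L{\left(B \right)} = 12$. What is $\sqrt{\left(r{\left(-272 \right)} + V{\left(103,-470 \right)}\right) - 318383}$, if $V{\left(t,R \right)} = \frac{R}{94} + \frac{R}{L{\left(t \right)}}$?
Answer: $\frac{i \sqrt{13251704901}}{204} \approx 564.29 i$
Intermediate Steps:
$r{\left(m \right)} = \frac{-11 - m}{m}$
$V{\left(t,R \right)} = \frac{53 R}{564}$ ($V{\left(t,R \right)} = \frac{R}{94} + \frac{R}{12} = \frac{53 R}{564}$)
$\sqrt{\left(r{\left(-272 \right)} + V{\left(103,-470 \right)}\right) - 318383} = \sqrt{\left(\frac{-11 - -272}{-272} + \frac{53}{564} \left(-470\right)\right) - 318383} = \sqrt{\left(- \frac{-11 + 272}{272} - \frac{265}{6}\right) - 318383} = \sqrt{\left(\left(- \frac{1}{272}\right) 261 - \frac{265}{6}\right) - 318383} = \sqrt{\left(- \frac{261}{272} - \frac{265}{6}\right) - 318383} = \sqrt{- \frac{36823}{816} - 318383} = \sqrt{- \frac{259837351}{816}} = \frac{i \sqrt{13251704901}}{204}$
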